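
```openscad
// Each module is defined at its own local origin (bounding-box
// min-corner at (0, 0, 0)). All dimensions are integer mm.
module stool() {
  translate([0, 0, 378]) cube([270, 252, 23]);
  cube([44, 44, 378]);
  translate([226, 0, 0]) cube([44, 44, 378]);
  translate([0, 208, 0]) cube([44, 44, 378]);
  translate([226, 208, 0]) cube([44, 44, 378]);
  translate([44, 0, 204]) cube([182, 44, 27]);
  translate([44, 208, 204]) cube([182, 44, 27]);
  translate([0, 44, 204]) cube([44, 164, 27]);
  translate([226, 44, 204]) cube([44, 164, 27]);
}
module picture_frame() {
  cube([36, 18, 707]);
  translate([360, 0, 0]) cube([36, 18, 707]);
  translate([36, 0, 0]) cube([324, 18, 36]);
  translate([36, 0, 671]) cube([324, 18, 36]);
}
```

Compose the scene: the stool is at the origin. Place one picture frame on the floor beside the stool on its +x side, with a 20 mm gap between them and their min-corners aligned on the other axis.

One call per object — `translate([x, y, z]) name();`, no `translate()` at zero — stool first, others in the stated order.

stool();
translate([290, 0, 0]) picture_frame();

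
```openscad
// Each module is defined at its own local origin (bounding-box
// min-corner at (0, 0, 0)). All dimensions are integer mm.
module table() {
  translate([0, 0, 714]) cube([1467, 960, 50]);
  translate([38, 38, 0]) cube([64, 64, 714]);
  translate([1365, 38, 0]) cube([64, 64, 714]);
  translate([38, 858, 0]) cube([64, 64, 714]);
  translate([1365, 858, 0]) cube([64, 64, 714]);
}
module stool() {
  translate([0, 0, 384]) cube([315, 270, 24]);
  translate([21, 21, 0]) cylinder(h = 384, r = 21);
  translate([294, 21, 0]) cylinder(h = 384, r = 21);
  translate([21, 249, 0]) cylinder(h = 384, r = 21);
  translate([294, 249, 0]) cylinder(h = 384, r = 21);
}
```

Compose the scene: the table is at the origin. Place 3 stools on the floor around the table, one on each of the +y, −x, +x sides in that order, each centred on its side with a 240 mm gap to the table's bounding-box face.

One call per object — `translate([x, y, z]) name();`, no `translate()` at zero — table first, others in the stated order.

table();
translate([576, 1200, 0]) stool();
translate([-555, 345, 0]) stool();
translate([1707, 345, 0]) stool();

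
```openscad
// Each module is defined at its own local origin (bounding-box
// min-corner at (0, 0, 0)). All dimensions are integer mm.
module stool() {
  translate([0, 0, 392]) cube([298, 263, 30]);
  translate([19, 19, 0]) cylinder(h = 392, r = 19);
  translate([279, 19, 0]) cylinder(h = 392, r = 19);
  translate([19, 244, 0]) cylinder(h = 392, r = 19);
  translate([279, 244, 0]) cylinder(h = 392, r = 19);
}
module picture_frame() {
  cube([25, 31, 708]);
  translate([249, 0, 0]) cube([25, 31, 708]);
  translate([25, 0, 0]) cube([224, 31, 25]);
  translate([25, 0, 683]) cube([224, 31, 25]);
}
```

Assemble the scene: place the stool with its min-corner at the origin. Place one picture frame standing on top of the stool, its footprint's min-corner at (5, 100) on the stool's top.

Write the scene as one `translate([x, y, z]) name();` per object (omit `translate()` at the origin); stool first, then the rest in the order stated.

stool();
translate([5, 100, 422]) picture_frame();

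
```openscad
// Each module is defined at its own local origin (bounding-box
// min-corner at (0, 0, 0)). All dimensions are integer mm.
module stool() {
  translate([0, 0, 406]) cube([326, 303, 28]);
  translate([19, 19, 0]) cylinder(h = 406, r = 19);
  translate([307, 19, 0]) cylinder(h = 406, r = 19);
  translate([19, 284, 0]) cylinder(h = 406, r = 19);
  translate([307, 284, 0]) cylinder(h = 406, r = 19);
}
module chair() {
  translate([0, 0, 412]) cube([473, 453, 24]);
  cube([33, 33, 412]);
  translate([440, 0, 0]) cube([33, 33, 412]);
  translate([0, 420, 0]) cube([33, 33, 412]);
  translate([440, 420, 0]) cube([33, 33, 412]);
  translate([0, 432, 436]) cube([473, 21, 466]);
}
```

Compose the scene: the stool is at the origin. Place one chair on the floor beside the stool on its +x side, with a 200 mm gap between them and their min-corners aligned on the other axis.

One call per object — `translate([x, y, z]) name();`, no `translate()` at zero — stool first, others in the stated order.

stool();
translate([526, 0, 0]) chair();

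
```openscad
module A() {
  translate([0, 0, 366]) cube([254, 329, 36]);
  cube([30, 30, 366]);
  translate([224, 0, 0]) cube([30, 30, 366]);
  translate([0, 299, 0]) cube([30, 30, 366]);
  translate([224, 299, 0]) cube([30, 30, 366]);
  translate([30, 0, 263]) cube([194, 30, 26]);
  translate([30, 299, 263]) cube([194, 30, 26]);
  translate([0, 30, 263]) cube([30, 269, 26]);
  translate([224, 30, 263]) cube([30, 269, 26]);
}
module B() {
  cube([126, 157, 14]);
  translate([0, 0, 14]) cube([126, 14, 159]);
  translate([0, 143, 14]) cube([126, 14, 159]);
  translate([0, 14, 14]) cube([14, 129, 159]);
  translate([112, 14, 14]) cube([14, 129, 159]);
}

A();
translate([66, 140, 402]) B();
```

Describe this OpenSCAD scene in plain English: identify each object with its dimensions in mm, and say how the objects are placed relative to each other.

A is a four-legged stool. The seat is a 254×329×36 mm slab whose top surface is at z = 402 mm; four square legs, each 30×30 mm in cross-section, run from the floor (z = 0) to the underside of the seat, each flush with a corner of the seat. Four stretchers, 30 mm wide and 26 mm tall, connect adjacent legs with their undersides at z = 263 mm, each running between the inner faces of the legs it joins and aligned with the legs' outer faces on the other axis.

B is an open storage box with external size 126×157×173 mm and wall thickness 14 mm (the base is also 14 mm thick). The base covers the whole footprint; the four walls stand on the base, with the y-facing walls full-width and the x-facing walls fitting between their inner faces.

The open box is on top of the stool.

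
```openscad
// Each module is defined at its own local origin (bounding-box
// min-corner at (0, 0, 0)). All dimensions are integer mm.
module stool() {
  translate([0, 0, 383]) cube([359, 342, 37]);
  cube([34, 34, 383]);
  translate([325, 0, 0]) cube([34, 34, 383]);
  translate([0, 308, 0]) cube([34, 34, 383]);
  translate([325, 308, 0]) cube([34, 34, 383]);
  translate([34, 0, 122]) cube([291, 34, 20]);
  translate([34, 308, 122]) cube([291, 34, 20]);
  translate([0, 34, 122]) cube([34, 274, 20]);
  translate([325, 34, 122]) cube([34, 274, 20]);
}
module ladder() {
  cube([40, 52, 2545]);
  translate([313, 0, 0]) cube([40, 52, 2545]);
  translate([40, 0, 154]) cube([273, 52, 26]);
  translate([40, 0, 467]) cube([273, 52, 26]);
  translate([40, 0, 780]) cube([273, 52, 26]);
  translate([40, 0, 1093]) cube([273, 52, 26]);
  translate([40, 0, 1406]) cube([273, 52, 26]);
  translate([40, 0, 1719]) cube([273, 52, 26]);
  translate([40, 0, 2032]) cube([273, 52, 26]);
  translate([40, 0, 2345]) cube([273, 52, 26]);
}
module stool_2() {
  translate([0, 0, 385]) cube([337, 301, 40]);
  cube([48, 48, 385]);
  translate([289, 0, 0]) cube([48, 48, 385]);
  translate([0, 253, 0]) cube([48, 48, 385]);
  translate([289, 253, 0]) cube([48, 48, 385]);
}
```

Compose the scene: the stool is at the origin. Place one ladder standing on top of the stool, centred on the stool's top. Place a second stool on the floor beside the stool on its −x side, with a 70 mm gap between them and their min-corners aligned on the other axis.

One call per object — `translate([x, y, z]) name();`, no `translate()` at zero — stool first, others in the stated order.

stool();
translate([3, 145, 420]) ladder();
translate([-407, 0, 0]) stool_2();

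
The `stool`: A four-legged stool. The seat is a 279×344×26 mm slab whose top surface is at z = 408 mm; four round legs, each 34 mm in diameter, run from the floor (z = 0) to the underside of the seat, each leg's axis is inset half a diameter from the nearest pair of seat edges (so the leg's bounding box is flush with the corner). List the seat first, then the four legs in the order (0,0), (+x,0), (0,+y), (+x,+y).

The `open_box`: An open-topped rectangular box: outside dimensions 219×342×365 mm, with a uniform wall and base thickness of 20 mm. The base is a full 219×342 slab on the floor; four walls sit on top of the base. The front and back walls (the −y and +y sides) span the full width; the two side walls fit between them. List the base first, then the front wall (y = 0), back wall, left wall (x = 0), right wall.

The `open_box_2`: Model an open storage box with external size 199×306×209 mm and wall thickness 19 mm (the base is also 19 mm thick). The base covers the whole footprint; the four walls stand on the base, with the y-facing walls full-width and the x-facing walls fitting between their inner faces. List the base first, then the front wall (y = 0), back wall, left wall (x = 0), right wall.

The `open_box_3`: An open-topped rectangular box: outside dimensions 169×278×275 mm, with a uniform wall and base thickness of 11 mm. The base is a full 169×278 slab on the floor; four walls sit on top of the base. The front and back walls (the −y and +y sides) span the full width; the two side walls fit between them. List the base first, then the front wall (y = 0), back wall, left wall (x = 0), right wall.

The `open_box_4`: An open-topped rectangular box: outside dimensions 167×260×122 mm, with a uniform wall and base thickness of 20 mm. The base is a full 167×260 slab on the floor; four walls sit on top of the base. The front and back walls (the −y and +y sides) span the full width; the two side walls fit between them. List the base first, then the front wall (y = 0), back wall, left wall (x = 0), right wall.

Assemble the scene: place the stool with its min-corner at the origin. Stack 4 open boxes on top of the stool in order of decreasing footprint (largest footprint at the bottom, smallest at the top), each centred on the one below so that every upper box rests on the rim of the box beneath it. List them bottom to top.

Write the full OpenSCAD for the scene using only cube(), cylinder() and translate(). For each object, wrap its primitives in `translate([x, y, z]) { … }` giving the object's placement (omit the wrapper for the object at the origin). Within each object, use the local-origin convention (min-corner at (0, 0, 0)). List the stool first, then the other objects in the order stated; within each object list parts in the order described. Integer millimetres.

translate([0, 0, 382]) cube([279, 344, 26]);
translate([17, 17, 0]) cylinder(h = 382, r = 17);
translate([262, 17, 0]) cylinder(h = 382, r = 17);
translate([17, 327, 0]) cylinder(h = 382, r = 17);
translate([262, 327, 0]) cylinder(h = 382, r = 17);
translate([30, 1, 408]) {
  cube([219, 342, 20]);
  translate([0, 0, 20]) cube([219, 20, 345]);
  translate([0, 322, 20]) cube([219, 20, 345]);
  translate([0, 20, 20]) cube([20, 302, 345]);
  translate([199, 20, 20]) cube([20, 302, 345]);
}
translate([40, 19, 773]) {
  cube([199, 306, 19]);
  translate([0, 0, 19]) cube([199, 19, 190]);
  translate([0, 287, 19]) cube([199, 19, 190]);
  translate([0, 19, 19]) cube([19, 268, 190]);
  translate([180, 19, 19]) cube([19, 268, 190]);
}
translate([55, 33, 982]) {
  cube([169, 278, 11]);
  translate([0, 0, 11]) cube([169, 11, 264]);
  translate([0, 267, 11]) cube([169, 11, 264]);
  translate([0, 11, 11]) cube([11, 256, 264]);
  translate([158, 11, 11]) cube([11, 256, 264]);
}
translate([56, 42, 1257]) {
  cube([167, 260, 20]);
  translate([0, 0, 20]) cube([167, 20, 102]);
  translate([0, 240, 20]) cube([167, 20, 102]);
  translate([0, 20, 20]) cube([20, 220, 102]);
  translate([147, 20, 20]) cube([20, 220, 102]);
}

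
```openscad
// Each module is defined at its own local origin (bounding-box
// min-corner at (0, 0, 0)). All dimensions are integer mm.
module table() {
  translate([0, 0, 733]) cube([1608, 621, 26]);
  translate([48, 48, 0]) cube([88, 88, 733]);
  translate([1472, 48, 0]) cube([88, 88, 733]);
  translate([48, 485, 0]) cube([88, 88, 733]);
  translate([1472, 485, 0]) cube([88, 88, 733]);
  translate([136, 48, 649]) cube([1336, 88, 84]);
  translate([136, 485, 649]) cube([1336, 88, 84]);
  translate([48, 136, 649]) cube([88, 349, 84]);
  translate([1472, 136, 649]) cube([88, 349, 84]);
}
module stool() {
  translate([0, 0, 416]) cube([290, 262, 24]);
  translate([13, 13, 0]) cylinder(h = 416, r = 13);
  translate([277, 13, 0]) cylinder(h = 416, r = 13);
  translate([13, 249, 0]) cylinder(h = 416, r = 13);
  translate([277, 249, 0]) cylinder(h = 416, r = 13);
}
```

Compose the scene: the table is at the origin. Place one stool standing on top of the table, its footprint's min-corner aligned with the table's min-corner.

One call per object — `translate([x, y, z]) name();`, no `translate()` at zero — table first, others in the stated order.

table();
translate([0, 0, 759]) stool();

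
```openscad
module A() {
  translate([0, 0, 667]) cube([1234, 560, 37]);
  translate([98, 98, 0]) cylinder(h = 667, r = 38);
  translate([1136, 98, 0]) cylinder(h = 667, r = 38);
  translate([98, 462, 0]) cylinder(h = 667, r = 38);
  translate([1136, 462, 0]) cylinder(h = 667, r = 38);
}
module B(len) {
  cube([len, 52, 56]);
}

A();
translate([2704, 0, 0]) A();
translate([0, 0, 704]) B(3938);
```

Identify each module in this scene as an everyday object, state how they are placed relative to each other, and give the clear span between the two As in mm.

A is a table. B is a beam. A beam spans the tops of two tables. The clear span between the two tables is 1470 mm.

Second table starts at x = 2704; first ends at x = 1234; clear span = 2704 − 1234 = 1470 mm.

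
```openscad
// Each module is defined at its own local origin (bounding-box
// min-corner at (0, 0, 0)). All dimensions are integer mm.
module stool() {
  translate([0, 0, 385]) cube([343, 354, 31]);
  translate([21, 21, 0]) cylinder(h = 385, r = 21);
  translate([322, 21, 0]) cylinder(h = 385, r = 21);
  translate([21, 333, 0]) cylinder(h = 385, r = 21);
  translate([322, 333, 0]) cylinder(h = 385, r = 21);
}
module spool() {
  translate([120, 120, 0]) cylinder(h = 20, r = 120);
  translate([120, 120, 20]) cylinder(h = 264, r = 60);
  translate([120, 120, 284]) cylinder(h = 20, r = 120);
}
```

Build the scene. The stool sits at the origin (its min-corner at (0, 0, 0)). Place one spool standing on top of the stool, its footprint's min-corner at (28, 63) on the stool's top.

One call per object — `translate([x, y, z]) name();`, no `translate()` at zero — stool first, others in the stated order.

stool();
translate([28, 63, 416]) spool();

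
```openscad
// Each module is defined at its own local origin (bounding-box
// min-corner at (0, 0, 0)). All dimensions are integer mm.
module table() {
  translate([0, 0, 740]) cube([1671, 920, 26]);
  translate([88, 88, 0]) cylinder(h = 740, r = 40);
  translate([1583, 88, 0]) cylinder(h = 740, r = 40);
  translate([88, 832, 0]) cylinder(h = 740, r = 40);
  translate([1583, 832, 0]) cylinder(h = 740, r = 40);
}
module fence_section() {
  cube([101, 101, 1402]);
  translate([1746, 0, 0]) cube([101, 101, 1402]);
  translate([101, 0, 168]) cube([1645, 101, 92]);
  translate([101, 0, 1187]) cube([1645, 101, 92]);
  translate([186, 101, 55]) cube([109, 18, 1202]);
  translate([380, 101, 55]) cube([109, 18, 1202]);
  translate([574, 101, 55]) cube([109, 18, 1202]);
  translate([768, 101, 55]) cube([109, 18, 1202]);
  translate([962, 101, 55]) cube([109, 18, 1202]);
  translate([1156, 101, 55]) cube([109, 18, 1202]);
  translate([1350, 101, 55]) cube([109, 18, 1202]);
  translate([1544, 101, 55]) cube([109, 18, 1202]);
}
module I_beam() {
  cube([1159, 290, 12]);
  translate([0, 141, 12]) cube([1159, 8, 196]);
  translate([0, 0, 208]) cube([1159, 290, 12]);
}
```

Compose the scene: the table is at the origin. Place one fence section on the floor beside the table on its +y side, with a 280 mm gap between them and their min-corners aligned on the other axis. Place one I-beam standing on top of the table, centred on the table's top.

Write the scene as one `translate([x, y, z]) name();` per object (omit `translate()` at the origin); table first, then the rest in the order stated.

table();
translate([0, 1200, 0]) fence_section();
translate([256, 315, 766]) I_beam();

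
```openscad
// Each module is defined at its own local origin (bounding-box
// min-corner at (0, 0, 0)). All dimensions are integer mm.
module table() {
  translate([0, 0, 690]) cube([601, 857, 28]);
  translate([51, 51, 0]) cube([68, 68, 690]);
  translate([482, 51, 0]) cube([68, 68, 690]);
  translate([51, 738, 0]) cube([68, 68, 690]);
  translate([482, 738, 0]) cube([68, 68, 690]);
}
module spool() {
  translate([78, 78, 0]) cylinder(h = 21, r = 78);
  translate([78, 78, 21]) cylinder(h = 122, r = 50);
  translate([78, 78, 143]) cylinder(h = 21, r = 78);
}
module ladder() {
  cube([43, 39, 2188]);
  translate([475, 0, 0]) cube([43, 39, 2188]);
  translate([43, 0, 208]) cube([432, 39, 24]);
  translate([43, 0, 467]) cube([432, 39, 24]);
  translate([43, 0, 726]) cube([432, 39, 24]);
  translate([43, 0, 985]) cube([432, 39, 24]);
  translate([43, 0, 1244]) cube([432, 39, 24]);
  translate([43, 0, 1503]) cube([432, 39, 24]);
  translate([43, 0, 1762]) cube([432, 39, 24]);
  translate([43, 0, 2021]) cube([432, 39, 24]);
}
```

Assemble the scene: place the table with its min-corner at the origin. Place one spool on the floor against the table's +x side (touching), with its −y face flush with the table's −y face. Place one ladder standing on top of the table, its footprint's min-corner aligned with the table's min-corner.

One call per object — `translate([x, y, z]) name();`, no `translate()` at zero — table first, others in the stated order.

table();
translate([601, 0, 0]) spool();
translate([0, 0, 718]) ladder();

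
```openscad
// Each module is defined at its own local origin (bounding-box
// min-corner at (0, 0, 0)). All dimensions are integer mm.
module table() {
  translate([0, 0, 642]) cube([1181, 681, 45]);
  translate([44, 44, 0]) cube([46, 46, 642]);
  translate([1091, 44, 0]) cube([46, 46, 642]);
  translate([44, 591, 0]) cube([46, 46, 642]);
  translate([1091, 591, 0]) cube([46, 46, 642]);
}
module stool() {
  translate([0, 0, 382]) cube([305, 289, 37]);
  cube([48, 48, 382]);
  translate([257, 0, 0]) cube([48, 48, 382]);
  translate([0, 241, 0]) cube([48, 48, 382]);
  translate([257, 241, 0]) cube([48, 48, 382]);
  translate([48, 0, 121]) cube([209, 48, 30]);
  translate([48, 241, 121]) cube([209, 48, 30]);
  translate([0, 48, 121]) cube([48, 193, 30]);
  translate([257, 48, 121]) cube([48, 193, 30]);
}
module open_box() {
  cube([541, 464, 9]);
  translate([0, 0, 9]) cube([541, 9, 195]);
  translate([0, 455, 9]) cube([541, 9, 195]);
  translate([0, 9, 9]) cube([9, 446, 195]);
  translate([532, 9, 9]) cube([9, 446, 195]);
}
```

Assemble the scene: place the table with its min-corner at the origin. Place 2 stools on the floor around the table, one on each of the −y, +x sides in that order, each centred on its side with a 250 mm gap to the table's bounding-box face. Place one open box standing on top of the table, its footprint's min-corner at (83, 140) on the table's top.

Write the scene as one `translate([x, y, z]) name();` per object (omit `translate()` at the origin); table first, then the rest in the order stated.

table();
translate([438, -539, 0]) stool();
translate([1431, 196, 0]) stool();
translate([83, 140, 687]) open_box();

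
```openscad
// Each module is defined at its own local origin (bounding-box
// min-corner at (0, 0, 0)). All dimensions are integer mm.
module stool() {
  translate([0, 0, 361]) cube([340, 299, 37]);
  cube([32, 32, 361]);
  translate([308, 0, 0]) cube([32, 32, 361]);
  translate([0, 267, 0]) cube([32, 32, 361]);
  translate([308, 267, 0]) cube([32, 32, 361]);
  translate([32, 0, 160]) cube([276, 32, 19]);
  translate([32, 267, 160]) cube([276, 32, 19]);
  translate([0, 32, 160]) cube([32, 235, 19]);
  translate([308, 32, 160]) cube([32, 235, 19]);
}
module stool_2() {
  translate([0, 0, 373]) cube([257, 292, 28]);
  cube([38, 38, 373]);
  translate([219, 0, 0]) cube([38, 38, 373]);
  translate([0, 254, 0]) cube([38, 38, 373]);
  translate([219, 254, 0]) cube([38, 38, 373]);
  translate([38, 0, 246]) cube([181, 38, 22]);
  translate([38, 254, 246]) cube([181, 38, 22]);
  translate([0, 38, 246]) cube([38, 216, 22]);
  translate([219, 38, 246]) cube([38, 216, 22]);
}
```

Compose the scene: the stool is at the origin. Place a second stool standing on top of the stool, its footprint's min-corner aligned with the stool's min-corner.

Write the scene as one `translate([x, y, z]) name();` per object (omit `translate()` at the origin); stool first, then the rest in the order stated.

stool();
translate([0, 0, 398]) stool_2();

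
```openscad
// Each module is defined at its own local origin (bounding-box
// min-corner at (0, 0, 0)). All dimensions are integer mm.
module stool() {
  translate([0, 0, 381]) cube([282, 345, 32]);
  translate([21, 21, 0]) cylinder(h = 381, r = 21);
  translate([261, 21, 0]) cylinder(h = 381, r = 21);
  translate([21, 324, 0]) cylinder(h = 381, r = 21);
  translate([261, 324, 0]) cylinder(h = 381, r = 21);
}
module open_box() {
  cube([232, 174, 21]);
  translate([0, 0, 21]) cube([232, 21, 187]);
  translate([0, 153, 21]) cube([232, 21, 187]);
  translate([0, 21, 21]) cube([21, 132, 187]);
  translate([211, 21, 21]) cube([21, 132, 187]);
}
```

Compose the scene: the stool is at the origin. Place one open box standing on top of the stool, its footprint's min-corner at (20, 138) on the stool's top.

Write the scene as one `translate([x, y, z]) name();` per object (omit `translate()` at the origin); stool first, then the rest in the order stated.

stool();
translate([20, 138, 413]) open_box();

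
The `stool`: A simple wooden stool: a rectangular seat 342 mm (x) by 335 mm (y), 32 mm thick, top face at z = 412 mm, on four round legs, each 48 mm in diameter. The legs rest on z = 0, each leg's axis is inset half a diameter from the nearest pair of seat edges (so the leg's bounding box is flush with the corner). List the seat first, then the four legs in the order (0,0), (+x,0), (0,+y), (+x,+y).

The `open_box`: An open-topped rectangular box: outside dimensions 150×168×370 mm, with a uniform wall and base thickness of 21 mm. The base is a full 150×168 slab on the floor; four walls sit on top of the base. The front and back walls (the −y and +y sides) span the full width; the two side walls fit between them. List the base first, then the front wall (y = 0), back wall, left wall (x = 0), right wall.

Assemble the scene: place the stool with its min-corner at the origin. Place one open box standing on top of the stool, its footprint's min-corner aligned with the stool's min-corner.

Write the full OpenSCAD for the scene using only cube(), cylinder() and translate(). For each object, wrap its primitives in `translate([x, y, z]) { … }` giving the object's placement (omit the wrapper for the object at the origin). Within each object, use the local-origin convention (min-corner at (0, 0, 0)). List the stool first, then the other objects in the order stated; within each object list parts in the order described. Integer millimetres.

translate([0, 0, 380]) cube([342, 335, 32]);
translate([24, 24, 0]) cylinder(h = 380, r = 24);
translate([318, 24, 0]) cylinder(h = 380, r = 24);
translate([24, 311, 0]) cylinder(h = 380, r = 24);
translate([318, 311, 0]) cylinder(h = 380, r = 24);
translate([0, 0, 412]) {
  cube([150, 168, 21]);
  translate([0, 0, 21]) cube([150, 21, 349]);
  translate([0, 147, 21]) cube([150, 21, 349]);
  translate([0, 21, 21]) cube([21, 126, 349]);
  translate([129, 21, 21]) cube([21, 126, 349]);
}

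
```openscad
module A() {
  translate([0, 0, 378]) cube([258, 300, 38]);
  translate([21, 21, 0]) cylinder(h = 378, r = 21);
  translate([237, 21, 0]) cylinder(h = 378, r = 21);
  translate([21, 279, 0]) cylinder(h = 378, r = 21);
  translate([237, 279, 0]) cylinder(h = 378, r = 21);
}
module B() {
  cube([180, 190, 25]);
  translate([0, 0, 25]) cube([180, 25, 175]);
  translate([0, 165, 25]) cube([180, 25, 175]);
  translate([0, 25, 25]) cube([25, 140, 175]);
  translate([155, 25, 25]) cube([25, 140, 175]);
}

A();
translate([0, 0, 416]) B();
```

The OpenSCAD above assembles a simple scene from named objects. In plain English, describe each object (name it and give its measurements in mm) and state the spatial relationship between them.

A is a four-legged stool. The seat is a 258×300×38 mm slab whose top surface is at z = 416 mm; four round legs, each 42 mm in diameter, run from the floor (z = 0) to the underside of the seat, each leg's axis is inset half a diameter from the nearest pair of seat edges (so the leg's bounding box is flush with the corner).

B is an open-topped rectangular box: outside dimensions 180×190×200 mm, with a uniform wall and base thickness of 25 mm. The base is a full 180×190 slab on the floor; four walls sit on top of the base. The front and back walls (the −y and +y sides) span the full width; the two side walls fit between them.

The open box is on top of the stool.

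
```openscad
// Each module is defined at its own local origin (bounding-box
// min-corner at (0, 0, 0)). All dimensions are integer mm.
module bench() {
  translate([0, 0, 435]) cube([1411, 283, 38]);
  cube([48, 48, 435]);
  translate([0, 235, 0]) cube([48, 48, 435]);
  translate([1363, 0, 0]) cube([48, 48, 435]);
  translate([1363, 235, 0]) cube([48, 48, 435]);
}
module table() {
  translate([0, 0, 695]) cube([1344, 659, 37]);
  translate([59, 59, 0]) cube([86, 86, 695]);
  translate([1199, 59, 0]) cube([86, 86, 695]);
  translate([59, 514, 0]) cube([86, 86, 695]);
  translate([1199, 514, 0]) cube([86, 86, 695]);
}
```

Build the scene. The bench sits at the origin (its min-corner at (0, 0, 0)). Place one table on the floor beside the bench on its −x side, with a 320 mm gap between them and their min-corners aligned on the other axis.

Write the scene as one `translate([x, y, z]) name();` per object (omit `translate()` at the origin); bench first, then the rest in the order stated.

bench();
translate([-1664, 0, 0]) table();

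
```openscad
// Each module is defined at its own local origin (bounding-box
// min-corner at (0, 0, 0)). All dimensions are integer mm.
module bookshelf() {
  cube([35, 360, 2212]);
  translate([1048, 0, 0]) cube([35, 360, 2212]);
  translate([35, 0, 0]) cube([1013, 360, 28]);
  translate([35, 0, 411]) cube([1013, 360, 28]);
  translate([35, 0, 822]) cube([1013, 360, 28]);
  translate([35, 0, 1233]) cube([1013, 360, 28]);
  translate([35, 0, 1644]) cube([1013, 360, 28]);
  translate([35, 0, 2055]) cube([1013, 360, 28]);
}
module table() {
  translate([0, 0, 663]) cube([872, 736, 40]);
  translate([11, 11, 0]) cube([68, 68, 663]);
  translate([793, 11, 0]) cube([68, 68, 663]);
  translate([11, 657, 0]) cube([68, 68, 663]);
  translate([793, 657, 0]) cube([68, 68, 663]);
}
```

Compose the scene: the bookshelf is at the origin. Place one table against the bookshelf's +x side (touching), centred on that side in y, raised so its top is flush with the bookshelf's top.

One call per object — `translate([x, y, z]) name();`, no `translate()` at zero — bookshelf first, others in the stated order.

bookshelf();
translate([1083, -188, 1509]) table();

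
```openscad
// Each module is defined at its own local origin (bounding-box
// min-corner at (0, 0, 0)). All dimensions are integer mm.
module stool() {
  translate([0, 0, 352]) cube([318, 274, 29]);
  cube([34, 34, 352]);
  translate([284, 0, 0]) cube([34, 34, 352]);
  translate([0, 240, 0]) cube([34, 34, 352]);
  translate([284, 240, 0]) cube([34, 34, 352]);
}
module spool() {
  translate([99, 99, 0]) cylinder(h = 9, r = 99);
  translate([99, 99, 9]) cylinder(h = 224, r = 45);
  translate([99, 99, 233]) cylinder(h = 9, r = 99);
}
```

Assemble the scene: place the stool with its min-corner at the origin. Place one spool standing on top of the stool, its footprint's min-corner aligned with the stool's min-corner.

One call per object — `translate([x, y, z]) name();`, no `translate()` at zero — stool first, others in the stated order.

stool();
translate([0, 0, 381]) spool();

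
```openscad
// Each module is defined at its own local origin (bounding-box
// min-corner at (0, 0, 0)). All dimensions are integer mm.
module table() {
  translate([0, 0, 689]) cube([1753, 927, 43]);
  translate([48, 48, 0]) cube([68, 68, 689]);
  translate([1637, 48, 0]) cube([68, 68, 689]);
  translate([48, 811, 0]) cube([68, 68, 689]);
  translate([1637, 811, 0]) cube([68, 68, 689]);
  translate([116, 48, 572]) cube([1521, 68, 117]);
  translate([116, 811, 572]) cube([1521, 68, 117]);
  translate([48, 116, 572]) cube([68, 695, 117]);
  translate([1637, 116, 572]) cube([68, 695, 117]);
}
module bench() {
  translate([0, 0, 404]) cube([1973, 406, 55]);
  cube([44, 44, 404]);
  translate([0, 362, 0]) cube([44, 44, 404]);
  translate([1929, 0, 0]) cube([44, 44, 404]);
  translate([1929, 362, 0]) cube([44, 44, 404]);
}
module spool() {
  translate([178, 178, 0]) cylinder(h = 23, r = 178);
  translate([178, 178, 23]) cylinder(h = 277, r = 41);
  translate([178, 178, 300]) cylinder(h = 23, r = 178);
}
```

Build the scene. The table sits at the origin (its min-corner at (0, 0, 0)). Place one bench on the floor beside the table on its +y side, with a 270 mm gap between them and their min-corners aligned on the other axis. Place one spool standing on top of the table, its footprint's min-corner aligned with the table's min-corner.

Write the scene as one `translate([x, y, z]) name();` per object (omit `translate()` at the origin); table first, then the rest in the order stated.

table();
translate([0, 1197, 0]) bench();
translate([0, 0, 732]) spool();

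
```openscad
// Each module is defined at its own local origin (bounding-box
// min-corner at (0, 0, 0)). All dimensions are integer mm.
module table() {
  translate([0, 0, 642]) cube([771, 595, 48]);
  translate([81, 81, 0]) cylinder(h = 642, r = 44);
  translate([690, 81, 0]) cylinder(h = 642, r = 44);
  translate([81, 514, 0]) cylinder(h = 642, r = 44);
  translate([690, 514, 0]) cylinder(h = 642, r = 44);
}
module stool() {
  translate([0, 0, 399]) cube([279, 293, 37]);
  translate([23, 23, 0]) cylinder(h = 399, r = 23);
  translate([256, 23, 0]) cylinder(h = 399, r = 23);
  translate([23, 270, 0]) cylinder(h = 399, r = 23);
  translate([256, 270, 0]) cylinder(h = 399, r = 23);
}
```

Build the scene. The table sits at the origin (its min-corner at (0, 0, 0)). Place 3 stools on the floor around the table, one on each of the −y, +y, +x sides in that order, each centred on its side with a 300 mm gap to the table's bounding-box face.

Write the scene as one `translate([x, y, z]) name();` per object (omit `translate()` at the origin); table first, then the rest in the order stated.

table();
translate([246, -593, 0]) stool();
translate([246, 895, 0]) stool();
translate([1071, 151, 0]) stool();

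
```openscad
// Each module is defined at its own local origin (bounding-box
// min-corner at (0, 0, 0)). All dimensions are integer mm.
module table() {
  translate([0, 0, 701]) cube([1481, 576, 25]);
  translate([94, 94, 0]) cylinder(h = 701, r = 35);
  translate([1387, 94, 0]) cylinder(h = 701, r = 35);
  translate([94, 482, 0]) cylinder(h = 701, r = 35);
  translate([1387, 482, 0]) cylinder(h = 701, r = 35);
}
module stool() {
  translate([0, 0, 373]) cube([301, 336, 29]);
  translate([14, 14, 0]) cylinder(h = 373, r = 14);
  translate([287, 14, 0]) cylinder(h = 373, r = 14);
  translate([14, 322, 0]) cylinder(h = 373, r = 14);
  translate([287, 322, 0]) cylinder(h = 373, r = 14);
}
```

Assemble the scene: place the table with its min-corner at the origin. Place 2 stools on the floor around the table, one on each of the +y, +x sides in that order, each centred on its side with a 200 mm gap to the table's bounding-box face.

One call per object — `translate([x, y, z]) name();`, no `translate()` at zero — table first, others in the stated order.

table();
translate([590, 776, 0]) stool();
translate([1681, 120, 0]) stool();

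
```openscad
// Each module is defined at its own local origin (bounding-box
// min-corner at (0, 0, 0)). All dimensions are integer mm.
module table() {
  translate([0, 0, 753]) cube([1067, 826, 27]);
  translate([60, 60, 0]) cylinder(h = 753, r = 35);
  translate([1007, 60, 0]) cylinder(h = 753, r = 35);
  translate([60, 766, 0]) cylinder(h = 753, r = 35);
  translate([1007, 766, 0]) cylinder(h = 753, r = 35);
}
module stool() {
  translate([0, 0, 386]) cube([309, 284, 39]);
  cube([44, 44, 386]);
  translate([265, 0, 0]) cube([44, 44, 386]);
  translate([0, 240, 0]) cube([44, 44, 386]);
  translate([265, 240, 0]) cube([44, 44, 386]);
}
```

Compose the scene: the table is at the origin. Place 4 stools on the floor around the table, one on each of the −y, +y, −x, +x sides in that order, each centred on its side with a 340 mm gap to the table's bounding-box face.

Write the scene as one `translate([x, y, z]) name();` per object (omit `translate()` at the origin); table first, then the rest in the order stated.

table();
translate([379, -624, 0]) stool();
translate([379, 1166, 0]) stool();
translate([-649, 271, 0]) stool();
translate([1407, 271, 0]) stool();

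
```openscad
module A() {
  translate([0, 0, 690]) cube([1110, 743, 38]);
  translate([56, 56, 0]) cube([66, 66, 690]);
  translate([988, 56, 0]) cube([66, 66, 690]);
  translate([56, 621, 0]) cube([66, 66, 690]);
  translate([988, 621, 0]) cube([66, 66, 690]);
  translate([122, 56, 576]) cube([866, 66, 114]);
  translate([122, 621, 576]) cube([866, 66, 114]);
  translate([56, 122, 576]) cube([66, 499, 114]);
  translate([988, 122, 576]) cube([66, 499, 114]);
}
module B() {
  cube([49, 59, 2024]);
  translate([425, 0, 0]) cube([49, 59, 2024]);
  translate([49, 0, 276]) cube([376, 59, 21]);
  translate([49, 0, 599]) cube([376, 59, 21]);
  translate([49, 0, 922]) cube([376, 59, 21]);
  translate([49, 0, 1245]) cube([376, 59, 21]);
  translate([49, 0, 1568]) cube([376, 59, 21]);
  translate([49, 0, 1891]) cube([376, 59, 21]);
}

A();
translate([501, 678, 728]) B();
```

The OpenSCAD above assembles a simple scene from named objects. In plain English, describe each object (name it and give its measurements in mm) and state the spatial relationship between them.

A is a rectangular dining table. The top is 1110×743×38 mm with its upper surface at z = 728 mm. It stands on four 66×66 mm square legs, each inset 56 mm from the nearest pair of top edges, running from the floor to the underside of the top. Four apron rails, 66 mm thick and 114 mm tall, run between adjacent legs with their top edges flush with the underside of the top and their outer faces flush with the legs' outer faces.

B is a straight ladder. Two 49×59 mm vertical rails, 2024 mm tall, stand 474 mm apart (outside-to-outside) with their front faces coplanar on the −y side. 6 rungs, each 59 mm deep and 21 mm tall, span between the inner faces of the rails, front faces flush with the rails. The lowest rung's underside is at z = 276 mm and rungs are spaced 323 mm apart (underside to underside).

The ladder is on top of the table.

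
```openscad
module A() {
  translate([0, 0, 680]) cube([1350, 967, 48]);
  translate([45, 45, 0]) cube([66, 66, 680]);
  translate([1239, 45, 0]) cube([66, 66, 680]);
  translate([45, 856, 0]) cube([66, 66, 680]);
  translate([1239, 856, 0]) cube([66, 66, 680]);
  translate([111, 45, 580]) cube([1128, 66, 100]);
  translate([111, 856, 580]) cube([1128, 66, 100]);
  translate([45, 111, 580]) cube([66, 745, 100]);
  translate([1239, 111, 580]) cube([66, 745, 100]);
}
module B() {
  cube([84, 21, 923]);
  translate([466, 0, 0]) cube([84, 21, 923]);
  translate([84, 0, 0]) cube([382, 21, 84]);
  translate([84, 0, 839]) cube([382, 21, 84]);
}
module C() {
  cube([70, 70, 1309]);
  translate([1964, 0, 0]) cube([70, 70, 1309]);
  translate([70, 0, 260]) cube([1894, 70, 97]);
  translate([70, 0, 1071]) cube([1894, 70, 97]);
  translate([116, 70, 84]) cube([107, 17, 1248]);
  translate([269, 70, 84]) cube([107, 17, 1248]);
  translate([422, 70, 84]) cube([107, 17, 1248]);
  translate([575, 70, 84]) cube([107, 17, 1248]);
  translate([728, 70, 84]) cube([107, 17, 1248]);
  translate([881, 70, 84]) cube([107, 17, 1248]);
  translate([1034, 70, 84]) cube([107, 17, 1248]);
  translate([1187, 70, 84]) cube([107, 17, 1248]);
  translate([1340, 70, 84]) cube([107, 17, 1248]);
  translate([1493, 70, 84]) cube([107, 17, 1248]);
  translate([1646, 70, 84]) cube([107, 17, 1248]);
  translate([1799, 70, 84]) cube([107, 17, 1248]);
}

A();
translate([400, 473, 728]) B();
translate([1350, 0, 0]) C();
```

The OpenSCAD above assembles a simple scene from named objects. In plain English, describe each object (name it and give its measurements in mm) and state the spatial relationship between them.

A is a table: top 1350 mm (x) × 967 mm (y), 48 mm thick, upper face at z = 728 mm, on four 66×66 mm square legs, each inset 45 mm from the nearest pair of top edges, running from z = 0 to the bottom of the top. Four apron rails, 66 mm thick and 100 mm tall, run between adjacent legs with their top edges flush with the underside of the top and their outer faces flush with the legs' outer faces.

B is a picture frame with a 382×755 mm rectangular opening (x by z) and a uniform 84 mm border on every side. Frame depth is 21 mm along y. It is built from two vertical stiles running the full outside height and two horizontal rails spanning the gap between the stiles.

C is a fence section. Two 70×70 mm posts, 1309 mm tall, stand on the floor with a clear span of 1894 mm between their inner faces. Two horizontal rails of 70×97 mm section span the gap between the posts with their undersides at z = 260 mm and z = 1071 mm, flush with the posts' −y face. 12 pickets, each 107 mm wide, 17 mm thick and 1248 mm tall, are fixed to the +y face of the rails with their bottoms at z = 84 mm, evenly spaced across the span with equal gaps (rounded down to the nearest mm) at the −x end and between each pair — any rounding remainder accumulates at the +x end.

The picture frame is on top of the table, centred. The fence section is against the table's +x side, with their −y faces flush.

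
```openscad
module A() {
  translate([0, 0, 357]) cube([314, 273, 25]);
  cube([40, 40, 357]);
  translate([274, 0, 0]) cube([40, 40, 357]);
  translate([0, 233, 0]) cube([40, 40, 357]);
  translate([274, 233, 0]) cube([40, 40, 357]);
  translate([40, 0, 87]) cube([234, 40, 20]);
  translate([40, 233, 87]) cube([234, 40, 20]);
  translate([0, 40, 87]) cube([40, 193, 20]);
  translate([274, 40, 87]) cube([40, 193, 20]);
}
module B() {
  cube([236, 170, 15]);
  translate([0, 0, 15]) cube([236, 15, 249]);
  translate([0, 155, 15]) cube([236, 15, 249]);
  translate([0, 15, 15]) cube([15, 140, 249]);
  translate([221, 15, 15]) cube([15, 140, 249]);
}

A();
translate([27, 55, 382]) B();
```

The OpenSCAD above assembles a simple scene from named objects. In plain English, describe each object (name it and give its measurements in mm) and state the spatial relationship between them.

A is a four-legged stool. The seat is a 314×273×25 mm slab whose top surface is at z = 382 mm; four square legs, each 40×40 mm in cross-section, run from the floor (z = 0) to the underside of the seat, each flush with a corner of the seat. Four stretchers, 40 mm wide and 20 mm tall, connect adjacent legs with their undersides at z = 87 mm, each running between the inner faces of the legs it joins and aligned with the legs' outer faces on the other axis.

B is an open-topped rectangular box: outside dimensions 236×170×264 mm, with a uniform wall and base thickness of 15 mm. The base is a full 236×170 slab on the floor; four walls sit on top of the base. The front and back walls (the −y and +y sides) span the full width; the two side walls fit between them.

The open box is on top of the stool.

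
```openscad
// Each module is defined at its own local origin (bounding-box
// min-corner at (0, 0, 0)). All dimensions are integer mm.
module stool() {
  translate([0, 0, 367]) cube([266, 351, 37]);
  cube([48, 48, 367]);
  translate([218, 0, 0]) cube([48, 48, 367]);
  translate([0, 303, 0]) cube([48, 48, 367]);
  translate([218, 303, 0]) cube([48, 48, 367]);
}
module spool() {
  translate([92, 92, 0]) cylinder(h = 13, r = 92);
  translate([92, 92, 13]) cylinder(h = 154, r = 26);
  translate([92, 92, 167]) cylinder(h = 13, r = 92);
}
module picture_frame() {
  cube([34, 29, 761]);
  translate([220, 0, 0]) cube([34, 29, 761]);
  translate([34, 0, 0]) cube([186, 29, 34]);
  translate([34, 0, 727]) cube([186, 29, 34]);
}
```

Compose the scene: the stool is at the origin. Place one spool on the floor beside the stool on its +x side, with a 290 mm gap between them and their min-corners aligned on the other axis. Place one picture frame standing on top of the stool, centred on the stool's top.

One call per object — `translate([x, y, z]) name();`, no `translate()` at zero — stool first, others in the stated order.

stool();
translate([556, 0, 0]) spool();
translate([6, 161, 404]) picture_frame();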